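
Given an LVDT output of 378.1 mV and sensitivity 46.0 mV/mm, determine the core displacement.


Displacement = Vout / sensitivity.
d = 378.1 / 46.0
d = 8.22 mm

8.22 mm


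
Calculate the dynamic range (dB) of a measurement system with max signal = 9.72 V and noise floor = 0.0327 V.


Dynamic range = 20 * log10(Vmax / Vnoise).
DR = 20 * log10(9.72 / 0.0327)
DR = 20 * log10(297.25)
DR = 49.46 dB

49.46 dB


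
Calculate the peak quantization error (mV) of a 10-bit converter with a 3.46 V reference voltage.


The maximum quantization error is +/- LSB/2.
LSB = Vref / 2^n = 3.46 / 1024 = 0.00337891 V
Max error = LSB / 2 = 0.00337891 / 2 = 0.00168945 V
Max error = 1.6895 mV

1.6895 mV


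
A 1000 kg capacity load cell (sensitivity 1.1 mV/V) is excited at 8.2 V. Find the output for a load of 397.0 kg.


Vout = rated_output * Vex * (load / capacity).
Vout = 1.1 * 8.2 * (397.0 / 1000)
Vout = 1.1 * 8.2 * 0.397
Vout = 3.581 mV

3.581 mV


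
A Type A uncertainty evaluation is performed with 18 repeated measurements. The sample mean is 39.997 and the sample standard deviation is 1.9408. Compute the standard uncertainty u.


The standard uncertainty for Type A evaluation is u = s / sqrt(n).
u = 1.9408 / sqrt(18)
u = 1.9408 / 4.2426
u = 0.4575

0.4575


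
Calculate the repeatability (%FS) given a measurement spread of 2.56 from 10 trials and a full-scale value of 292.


Repeatability = (spread / full scale) * 100%.
R = (2.56 / 292) * 100
R = 0.877 %FS

0.877 %FS


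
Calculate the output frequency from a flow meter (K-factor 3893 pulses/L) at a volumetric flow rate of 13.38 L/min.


Frequency = K * Q / 60 (converting L/min to L/s).
f = 3893 * 13.38 / 60
f = 52088.34 / 60
f = 868.14 Hz

868.14 Hz


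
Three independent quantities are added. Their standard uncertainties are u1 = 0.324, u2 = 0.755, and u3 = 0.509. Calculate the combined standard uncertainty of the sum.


For a sum of independent quantities, uc = sqrt(u1^2 + u2^2 + u3^2).
uc = sqrt(0.324^2 + 0.755^2 + 0.509^2)
uc = sqrt(0.104976 + 0.570025 + 0.259081)
uc = 0.9665

0.9665


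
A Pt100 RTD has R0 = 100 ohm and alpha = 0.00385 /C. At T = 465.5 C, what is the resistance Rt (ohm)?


The RTD equation: Rt = R0 * (1 + alpha * T).
Rt = 100 * (1 + 0.00385 * 465.5)
Rt = 100 * (1 + 1.792175)
Rt = 100 * 2.792175
Rt = 279.218 ohm

279.218 ohm


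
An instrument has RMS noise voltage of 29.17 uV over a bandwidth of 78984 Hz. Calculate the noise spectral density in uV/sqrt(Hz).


Noise spectral density = Vrms / sqrt(BW).
NSD = 29.17 / sqrt(78984)
NSD = 29.17 / 281.0409
NSD = 0.1038 uV/sqrt(Hz)

0.1038 uV/sqrt(Hz)


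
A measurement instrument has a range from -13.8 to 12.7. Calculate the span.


Span = upper range - lower range.
Span = 12.7 - (-13.8)
Span = 26.5

26.5


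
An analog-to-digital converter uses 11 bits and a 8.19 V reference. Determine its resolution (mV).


The resolution (LSB) of an ADC is Vref / 2^n.
LSB = 8.19 / 2^11
LSB = 8.19 / 2048
LSB = 0.00399902 V = 3.99902344 mV

3.99902344 mV


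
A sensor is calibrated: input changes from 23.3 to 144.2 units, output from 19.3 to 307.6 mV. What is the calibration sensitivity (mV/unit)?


Sensitivity = (y2 - y1) / (x2 - x1).
S = (307.6 - 19.3) / (144.2 - 23.3)
S = 288.3 / 120.9
S = 2.3846 mV/unit

2.3846 mV/unit


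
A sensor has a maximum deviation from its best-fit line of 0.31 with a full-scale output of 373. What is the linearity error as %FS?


Linearity error = (max deviation / full scale) * 100%.
Linearity = (0.31 / 373) * 100
Linearity = 0.083 %FS

0.083 %FS


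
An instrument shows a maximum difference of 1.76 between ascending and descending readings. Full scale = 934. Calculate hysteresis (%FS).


Hysteresis = (max difference / full scale) * 100%.
H = (1.76 / 934) * 100
H = 0.188 %FS

0.188 %FS


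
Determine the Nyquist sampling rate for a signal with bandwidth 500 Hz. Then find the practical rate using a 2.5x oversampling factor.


By Nyquist theorem, fs_min = 2 * fmax.
fs_min = 2 * 500 = 1000 Hz
Practical rate = 2.5 * fs_min = 2.5 * 1000 = 2500 Hz

fs_min = 1000 Hz, fs_practical = 2500 Hz


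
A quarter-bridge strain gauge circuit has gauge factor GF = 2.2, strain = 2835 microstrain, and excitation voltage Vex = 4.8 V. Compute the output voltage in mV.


Quarter bridge output: Vout = (GF * epsilon * Vex) / 4.
Vout = (2.2 * 2835e-6 * 4.8) / 4
Vout = 0.0299376 / 4 V
Vout = 0.0074844 V = 7.4844 mV

7.4844 mV


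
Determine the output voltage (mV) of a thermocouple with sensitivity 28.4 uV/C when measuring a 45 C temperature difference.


The thermocouple output V = sensitivity * dT.
V = 28.4 uV/C * 45 C
V = 1278.0 uV
V = 1.278 mV

1.278 mV


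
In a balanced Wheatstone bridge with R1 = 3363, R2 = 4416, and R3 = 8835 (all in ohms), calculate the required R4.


At balance: R1*R4 = R2*R3, so R4 = R2*R3/R1.
R4 = 4416 * 8835 / 3363
R4 = 39015360 / 3363
R4 = 11601.36 ohm

11601.36 ohm


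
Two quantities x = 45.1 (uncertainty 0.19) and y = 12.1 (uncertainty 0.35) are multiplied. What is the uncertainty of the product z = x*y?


For a product z = x*y, the relative uncertainty is:
uz/z = sqrt((ux/x)^2 + (uy/y)^2)
Relative uncertainties: ux/x = 0.19/45.1 = 0.004213
uy/y = 0.35/12.1 = 0.028926
z = 45.1 * 12.1 = 545.7
uz = 545.7 * sqrt(0.004213^2 + 0.028926^2) = 15.952

15.952


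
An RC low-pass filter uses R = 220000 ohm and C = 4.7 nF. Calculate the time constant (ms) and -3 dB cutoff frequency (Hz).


Time constant: tau = R * C.
tau = 220000 * 4.70e-09 = 0.001034 s
tau = 1.034 ms
Cutoff frequency: fc = 1 / (2*pi*R*C).
fc = 1 / (2*pi*0.001034) = 153.92 Hz

tau = 1.034 ms, fc = 153.92 Hz


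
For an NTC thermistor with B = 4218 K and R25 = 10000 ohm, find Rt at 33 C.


NTC thermistor equation: Rt = R25 * exp(B * (1/T - 1/T25)).
T in Kelvin: 306.15 K, T25 = 298.15 K
1/T - 1/T25 = 1/306.15 - 1/298.15 = -8.764e-05
B * (1/T - 1/T25) = 4218 * -8.764e-05 = -0.3697
Rt = 10000 * exp(-0.3697) = 6909.5 ohm

6909.5 ohm


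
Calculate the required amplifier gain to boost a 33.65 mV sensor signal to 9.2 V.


Gain = Vout / Vin (converting to same units).
G = 9.2 V / 33.65 mV
G = 9200.0 mV / 33.65 mV
G = 273.4

273.4


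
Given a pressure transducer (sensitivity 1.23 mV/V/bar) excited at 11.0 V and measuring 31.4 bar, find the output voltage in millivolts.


Output = sensitivity * Vex * P.
Vout = 1.23 * 11.0 * 31.4
Vout = 13.53 * 31.4
Vout = 424.84 mV

424.84 mV


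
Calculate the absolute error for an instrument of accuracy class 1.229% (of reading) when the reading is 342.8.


Absolute error = (accuracy% / 100) * reading.
Error = (1.229 / 100) * 342.8
Error = 0.01229 * 342.8
Error = 4.213

4.213


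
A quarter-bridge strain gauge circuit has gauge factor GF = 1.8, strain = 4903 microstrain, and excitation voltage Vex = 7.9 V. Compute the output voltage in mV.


Quarter bridge output: Vout = (GF * epsilon * Vex) / 4.
Vout = (1.8 * 4903e-6 * 7.9) / 4
Vout = 0.06972066 / 4 V
Vout = 0.01743016 V = 17.4302 mV

17.4302 mV


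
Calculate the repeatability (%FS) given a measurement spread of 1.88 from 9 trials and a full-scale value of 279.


Repeatability = (spread / full scale) * 100%.
R = (1.88 / 279) * 100
R = 0.674 %FS

0.674 %FS


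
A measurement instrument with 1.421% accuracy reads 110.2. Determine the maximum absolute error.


Absolute error = (accuracy% / 100) * reading.
Error = (1.421 / 100) * 110.2
Error = 0.01421 * 110.2
Error = 1.5659

1.5659


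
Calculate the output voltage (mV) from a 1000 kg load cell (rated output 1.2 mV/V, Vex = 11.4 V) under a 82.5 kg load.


Vout = rated_output * Vex * (load / capacity).
Vout = 1.2 * 11.4 * (82.5 / 1000)
Vout = 1.2 * 11.4 * 0.0825
Vout = 1.129 mV

1.129 mV


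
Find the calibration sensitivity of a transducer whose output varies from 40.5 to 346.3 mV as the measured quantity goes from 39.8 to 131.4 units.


Sensitivity = (y2 - y1) / (x2 - x1).
S = (346.3 - 40.5) / (131.4 - 39.8)
S = 305.8 / 91.6
S = 3.3384 mV/unit

3.3384 mV/unit


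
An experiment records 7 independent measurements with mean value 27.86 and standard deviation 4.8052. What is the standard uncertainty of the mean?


The standard uncertainty for Type A evaluation is u = s / sqrt(n).
u = 4.8052 / sqrt(7)
u = 4.8052 / 2.6458
u = 1.8162

1.8162


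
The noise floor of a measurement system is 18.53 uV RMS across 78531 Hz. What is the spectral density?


Noise spectral density = Vrms / sqrt(BW).
NSD = 18.53 / sqrt(78531)
NSD = 18.53 / 280.2338
NSD = 0.0661 uV/sqrt(Hz)

0.0661 uV/sqrt(Hz)


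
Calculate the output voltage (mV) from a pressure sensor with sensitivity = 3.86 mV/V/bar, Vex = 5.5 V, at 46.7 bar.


Output = sensitivity * Vex * P.
Vout = 3.86 * 5.5 * 46.7
Vout = 21.23 * 46.7
Vout = 991.44 mV

991.44 mV


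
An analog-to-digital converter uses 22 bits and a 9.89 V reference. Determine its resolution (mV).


The resolution (LSB) of an ADC is Vref / 2^n.
LSB = 9.89 / 2^22
LSB = 9.89 / 4194304
LSB = 2.36e-06 V = 0.00235796 mV

0.00235796 mV


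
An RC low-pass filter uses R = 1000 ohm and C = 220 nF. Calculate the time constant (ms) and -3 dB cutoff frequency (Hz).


Time constant: tau = R * C.
tau = 1000 * 2.20e-07 = 0.00022 s
tau = 0.22 ms
Cutoff frequency: fc = 1 / (2*pi*R*C).
fc = 1 / (2*pi*0.00022) = 723.43 Hz

tau = 0.22 ms, fc = 723.43 Hz


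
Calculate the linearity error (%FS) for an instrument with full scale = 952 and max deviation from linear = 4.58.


Linearity error = (max deviation / full scale) * 100%.
Linearity = (4.58 / 952) * 100
Linearity = 0.481 %FS

0.481 %FS


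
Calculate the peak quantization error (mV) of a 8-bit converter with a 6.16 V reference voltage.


The maximum quantization error is +/- LSB/2.
LSB = Vref / 2^n = 6.16 / 256 = 0.0240625 V
Max error = LSB / 2 = 0.0240625 / 2 = 0.01203125 V
Max error = 12.0312 mV

12.0312 mV


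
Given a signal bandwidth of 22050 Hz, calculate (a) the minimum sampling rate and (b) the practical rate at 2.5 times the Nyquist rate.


By Nyquist theorem, fs_min = 2 * fmax.
fs_min = 2 * 22050 = 44100 Hz
Practical rate = 2.5 * fs_min = 2.5 * 44100 = 110250 Hz

fs_min = 44100 Hz, fs_practical = 110250 Hz


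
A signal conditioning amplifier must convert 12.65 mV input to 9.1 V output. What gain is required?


Gain = Vout / Vin (converting to same units).
G = 9.1 V / 12.65 mV
G = 9100.0 mV / 12.65 mV
G = 719.37

719.37


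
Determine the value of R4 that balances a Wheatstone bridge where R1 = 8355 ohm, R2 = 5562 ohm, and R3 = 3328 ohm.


At balance: R1*R4 = R2*R3, so R4 = R2*R3/R1.
R4 = 5562 * 3328 / 8355
R4 = 18510336 / 8355
R4 = 2215.48 ohm

2215.48 ohm


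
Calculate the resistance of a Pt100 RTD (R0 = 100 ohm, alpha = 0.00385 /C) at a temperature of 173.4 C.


The RTD equation: Rt = R0 * (1 + alpha * T).
Rt = 100 * (1 + 0.00385 * 173.4)
Rt = 100 * (1 + 0.66759)
Rt = 100 * 1.66759
Rt = 166.759 ohm

166.759 ohm


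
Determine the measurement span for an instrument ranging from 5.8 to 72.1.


Span = upper range - lower range.
Span = 72.1 - (5.8)
Span = 66.3

66.3


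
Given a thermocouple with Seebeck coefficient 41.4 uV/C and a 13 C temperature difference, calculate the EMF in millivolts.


The thermocouple output V = sensitivity * dT.
V = 41.4 uV/C * 13 C
V = 538.2 uV
V = 0.538 mV

0.538 mV


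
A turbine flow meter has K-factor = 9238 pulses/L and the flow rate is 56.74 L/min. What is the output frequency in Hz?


Frequency = K * Q / 60 (converting L/min to L/s).
f = 9238 * 56.74 / 60
f = 524164.12 / 60
f = 8736.07 Hz

8736.07 Hz


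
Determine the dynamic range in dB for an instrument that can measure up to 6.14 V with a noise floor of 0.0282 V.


Dynamic range = 20 * log10(Vmax / Vnoise).
DR = 20 * log10(6.14 / 0.0282)
DR = 20 * log10(217.73)
DR = 46.76 dB

46.76 dB


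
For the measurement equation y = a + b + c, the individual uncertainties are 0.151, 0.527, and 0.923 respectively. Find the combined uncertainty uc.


For a sum of independent quantities, uc = sqrt(u1^2 + u2^2 + u3^2).
uc = sqrt(0.151^2 + 0.527^2 + 0.923^2)
uc = sqrt(0.022801 + 0.277729 + 0.851929)
uc = 1.0735

1.0735


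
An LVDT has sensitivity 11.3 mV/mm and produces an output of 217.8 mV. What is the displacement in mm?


Displacement = Vout / sensitivity.
d = 217.8 / 11.3
d = 19.274 mm

19.274 mm


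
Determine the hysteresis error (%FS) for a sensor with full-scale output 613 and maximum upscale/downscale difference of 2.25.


Hysteresis = (max difference / full scale) * 100%.
H = (2.25 / 613) * 100
H = 0.367 %FS

0.367 %FS


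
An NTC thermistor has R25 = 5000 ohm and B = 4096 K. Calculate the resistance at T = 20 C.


NTC thermistor equation: Rt = R25 * exp(B * (1/T - 1/T25)).
T in Kelvin: 293.15 K, T25 = 298.15 K
1/T - 1/T25 = 1/293.15 - 1/298.15 = 5.721e-05
B * (1/T - 1/T25) = 4096 * 5.721e-05 = 0.2343
Rt = 5000 * exp(0.2343) = 6320.2 ohm

6320.2 ohm


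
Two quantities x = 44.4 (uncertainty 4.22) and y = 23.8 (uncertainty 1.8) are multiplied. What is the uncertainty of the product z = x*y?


For a product z = x*y, the relative uncertainty is:
uz/z = sqrt((ux/x)^2 + (uy/y)^2)
Relative uncertainties: ux/x = 4.22/44.4 = 0.095045
uy/y = 1.8/23.8 = 0.07563
z = 44.4 * 23.8 = 1056.7
uz = 1056.7 * sqrt(0.095045^2 + 0.07563^2) = 128.353

128.353


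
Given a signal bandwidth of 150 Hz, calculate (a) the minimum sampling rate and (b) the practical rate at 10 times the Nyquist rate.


By Nyquist theorem, fs_min = 2 * fmax.
fs_min = 2 * 150 = 300 Hz
Practical rate = 10 * fs_min = 10 * 300 = 3000 Hz

fs_min = 300 Hz, fs_practical = 3000 Hz


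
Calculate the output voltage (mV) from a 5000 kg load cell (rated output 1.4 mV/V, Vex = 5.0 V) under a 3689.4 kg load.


Vout = rated_output * Vex * (load / capacity).
Vout = 1.4 * 5.0 * (3689.4 / 5000)
Vout = 1.4 * 5.0 * 0.73788
Vout = 5.165 mV

5.165 mV


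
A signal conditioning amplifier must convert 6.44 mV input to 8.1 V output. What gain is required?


Gain = Vout / Vin (converting to same units).
G = 8.1 V / 6.44 mV
G = 8100.0 mV / 6.44 mV
G = 1257.76

1257.76


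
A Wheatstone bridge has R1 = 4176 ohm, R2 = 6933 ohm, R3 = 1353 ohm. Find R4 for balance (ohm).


At balance: R1*R4 = R2*R3, so R4 = R2*R3/R1.
R4 = 6933 * 1353 / 4176
R4 = 9380349 / 4176
R4 = 2246.25 ohm

2246.25 ohm


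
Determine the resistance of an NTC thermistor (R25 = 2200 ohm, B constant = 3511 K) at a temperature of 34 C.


NTC thermistor equation: Rt = R25 * exp(B * (1/T - 1/T25)).
T in Kelvin: 307.15 K, T25 = 298.15 K
1/T - 1/T25 = 1/307.15 - 1/298.15 = -9.828e-05
B * (1/T - 1/T25) = 3511 * -9.828e-05 = -0.3451
Rt = 2200 * exp(-0.3451) = 1558.0 ohm

1558.0 ohm


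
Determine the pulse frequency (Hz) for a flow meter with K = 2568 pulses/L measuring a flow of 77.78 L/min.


Frequency = K * Q / 60 (converting L/min to L/s).
f = 2568 * 77.78 / 60
f = 199739.04 / 60
f = 3328.98 Hz

3328.98 Hz


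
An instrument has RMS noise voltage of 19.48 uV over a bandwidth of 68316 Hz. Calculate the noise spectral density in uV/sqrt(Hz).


Noise spectral density = Vrms / sqrt(BW).
NSD = 19.48 / sqrt(68316)
NSD = 19.48 / 261.3733
NSD = 0.0745 uV/sqrt(Hz)

0.0745 uV/sqrt(Hz)


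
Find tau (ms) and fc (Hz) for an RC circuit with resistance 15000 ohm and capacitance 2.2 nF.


Time constant: tau = R * C.
tau = 15000 * 2.20e-09 = 3.3e-05 s
tau = 0.033 ms
Cutoff frequency: fc = 1 / (2*pi*R*C).
fc = 1 / (2*pi*3.3e-05) = 4822.88 Hz

tau = 0.033 ms, fc = 4822.88 Hz


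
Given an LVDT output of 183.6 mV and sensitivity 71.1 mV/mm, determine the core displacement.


Displacement = Vout / sensitivity.
d = 183.6 / 71.1
d = 2.582 mm

2.582 mm


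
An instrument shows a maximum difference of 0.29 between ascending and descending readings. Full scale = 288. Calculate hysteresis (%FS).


Hysteresis = (max difference / full scale) * 100%.
H = (0.29 / 288) * 100
H = 0.101 %FS

0.101 %FS


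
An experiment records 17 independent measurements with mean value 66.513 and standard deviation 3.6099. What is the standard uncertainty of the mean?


The standard uncertainty for Type A evaluation is u = s / sqrt(n).
u = 3.6099 / sqrt(17)
u = 3.6099 / 4.1231
u = 0.8755

0.8755


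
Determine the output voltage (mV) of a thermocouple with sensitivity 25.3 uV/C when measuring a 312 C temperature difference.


The thermocouple output V = sensitivity * dT.
V = 25.3 uV/C * 312 C
V = 7893.6 uV
V = 7.894 mV

7.894 mV


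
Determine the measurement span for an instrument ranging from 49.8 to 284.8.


Span = upper range - lower range.
Span = 284.8 - (49.8)
Span = 235.0

235.0


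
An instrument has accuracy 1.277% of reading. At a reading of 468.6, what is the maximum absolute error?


Absolute error = (accuracy% / 100) * reading.
Error = (1.277 / 100) * 468.6
Error = 0.01277 * 468.6
Error = 5.984

5.984


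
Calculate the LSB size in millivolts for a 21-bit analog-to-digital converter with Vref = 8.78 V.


The resolution (LSB) of an ADC is Vref / 2^n.
LSB = 8.78 / 2^21
LSB = 8.78 / 2097152
LSB = 4.19e-06 V = 0.00418663 mV

0.00418663 mV


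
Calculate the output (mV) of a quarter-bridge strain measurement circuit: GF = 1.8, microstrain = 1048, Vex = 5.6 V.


Quarter bridge output: Vout = (GF * epsilon * Vex) / 4.
Vout = (1.8 * 1048e-6 * 5.6) / 4
Vout = 0.01056384 / 4 V
Vout = 0.00264096 V = 2.641 mV

2.641 mV


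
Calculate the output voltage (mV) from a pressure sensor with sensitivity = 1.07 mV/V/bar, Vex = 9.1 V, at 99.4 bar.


Output = sensitivity * Vex * P.
Vout = 1.07 * 9.1 * 99.4
Vout = 9.737 * 99.4
Vout = 967.86 mV

967.86 mV


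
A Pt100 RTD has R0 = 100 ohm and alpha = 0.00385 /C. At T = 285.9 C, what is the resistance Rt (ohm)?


The RTD equation: Rt = R0 * (1 + alpha * T).
Rt = 100 * (1 + 0.00385 * 285.9)
Rt = 100 * (1 + 1.100715)
Rt = 100 * 2.100715
Rt = 210.072 ohm

210.072 ohm


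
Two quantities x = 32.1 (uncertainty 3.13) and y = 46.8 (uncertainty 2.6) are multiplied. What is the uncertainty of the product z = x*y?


For a product z = x*y, the relative uncertainty is:
uz/z = sqrt((ux/x)^2 + (uy/y)^2)
Relative uncertainties: ux/x = 3.13/32.1 = 0.097508
uy/y = 2.6/46.8 = 0.055556
z = 32.1 * 46.8 = 1502.3
uz = 1502.3 * sqrt(0.097508^2 + 0.055556^2) = 168.592

168.592


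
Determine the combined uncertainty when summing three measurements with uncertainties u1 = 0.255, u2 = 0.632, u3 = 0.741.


For a sum of independent quantities, uc = sqrt(u1^2 + u2^2 + u3^2).
uc = sqrt(0.255^2 + 0.632^2 + 0.741^2)
uc = sqrt(0.065025 + 0.399424 + 0.549081)
uc = 1.0067

1.0067


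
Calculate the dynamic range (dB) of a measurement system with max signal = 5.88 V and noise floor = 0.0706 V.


Dynamic range = 20 * log10(Vmax / Vnoise).
DR = 20 * log10(5.88 / 0.0706)
DR = 20 * log10(83.29)
DR = 38.41 dB

38.41 dB


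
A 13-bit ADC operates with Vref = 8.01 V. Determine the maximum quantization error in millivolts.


The maximum quantization error is +/- LSB/2.
LSB = Vref / 2^n = 8.01 / 8192 = 0.00097778 V
Max error = LSB / 2 = 0.00097778 / 2 = 0.00048889 V
Max error = 0.4889 mV

0.4889 mV


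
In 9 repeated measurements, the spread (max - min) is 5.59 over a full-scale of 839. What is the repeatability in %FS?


Repeatability = (spread / full scale) * 100%.
R = (5.59 / 839) * 100
R = 0.666 %FS

0.666 %FS


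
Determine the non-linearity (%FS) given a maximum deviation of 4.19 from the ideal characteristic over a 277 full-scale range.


Linearity error = (max deviation / full scale) * 100%.
Linearity = (4.19 / 277) * 100
Linearity = 1.513 %FS

1.513 %FS


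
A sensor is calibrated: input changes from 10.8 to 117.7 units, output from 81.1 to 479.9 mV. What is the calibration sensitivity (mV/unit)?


Sensitivity = (y2 - y1) / (x2 - x1).
S = (479.9 - 81.1) / (117.7 - 10.8)
S = 398.8 / 106.9
S = 3.7306 mV/unit

3.7306 mV/unit


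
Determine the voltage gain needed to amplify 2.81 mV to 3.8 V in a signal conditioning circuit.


Gain = Vout / Vin (converting to same units).
G = 3.8 V / 2.81 mV
G = 3800.0 mV / 2.81 mV
G = 1352.31

1352.31


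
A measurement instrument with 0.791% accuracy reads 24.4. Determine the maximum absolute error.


Absolute error = (accuracy% / 100) * reading.
Error = (0.791 / 100) * 24.4
Error = 0.00791 * 24.4
Error = 0.193

0.193


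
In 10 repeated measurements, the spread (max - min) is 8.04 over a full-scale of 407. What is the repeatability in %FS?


Repeatability = (spread / full scale) * 100%.
R = (8.04 / 407) * 100
R = 1.975 %FS

1.975 %FS


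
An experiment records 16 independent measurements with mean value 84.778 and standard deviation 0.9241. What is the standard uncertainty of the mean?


The standard uncertainty for Type A evaluation is u = s / sqrt(n).
u = 0.9241 / sqrt(16)
u = 0.9241 / 4.0
u = 0.231

0.231


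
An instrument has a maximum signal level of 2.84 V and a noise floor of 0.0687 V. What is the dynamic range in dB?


Dynamic range = 20 * log10(Vmax / Vnoise).
DR = 20 * log10(2.84 / 0.0687)
DR = 20 * log10(41.34)
DR = 32.33 dB

32.33 dB


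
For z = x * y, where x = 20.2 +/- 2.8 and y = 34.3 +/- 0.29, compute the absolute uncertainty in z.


For a product z = x*y, the relative uncertainty is:
uz/z = sqrt((ux/x)^2 + (uy/y)^2)
Relative uncertainties: ux/x = 2.8/20.2 = 0.138614
uy/y = 0.29/34.3 = 0.008455
z = 20.2 * 34.3 = 692.9
uz = 692.9 * sqrt(0.138614^2 + 0.008455^2) = 96.218

96.218


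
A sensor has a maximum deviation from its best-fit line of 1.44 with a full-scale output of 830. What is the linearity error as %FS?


Linearity error = (max deviation / full scale) * 100%.
Linearity = (1.44 / 830) * 100
Linearity = 0.173 %FS

0.173 %FS


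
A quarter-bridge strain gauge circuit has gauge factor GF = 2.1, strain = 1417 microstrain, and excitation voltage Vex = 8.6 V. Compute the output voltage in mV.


Quarter bridge output: Vout = (GF * epsilon * Vex) / 4.
Vout = (2.1 * 1417e-6 * 8.6) / 4
Vout = 0.02559102 / 4 V
Vout = 0.00639775 V = 6.3978 mV

6.3978 mV


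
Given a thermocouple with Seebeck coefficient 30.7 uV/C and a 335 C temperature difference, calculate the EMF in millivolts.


The thermocouple output V = sensitivity * dT.
V = 30.7 uV/C * 335 C
V = 10284.5 uV
V = 10.284 mV

10.284 mV


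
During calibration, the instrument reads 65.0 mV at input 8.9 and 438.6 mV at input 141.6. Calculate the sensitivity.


Sensitivity = (y2 - y1) / (x2 - x1).
S = (438.6 - 65.0) / (141.6 - 8.9)
S = 373.6 / 132.7
S = 2.8154 mV/unit

2.8154 mV/unit


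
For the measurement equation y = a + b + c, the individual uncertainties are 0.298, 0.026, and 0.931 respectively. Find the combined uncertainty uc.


For a sum of independent quantities, uc = sqrt(u1^2 + u2^2 + u3^2).
uc = sqrt(0.298^2 + 0.026^2 + 0.931^2)
uc = sqrt(0.088804 + 0.000676 + 0.866761)
uc = 0.9779

0.9779


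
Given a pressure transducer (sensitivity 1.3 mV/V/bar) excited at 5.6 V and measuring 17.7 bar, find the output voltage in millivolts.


Output = sensitivity * Vex * P.
Vout = 1.3 * 5.6 * 17.7
Vout = 7.28 * 17.7
Vout = 128.86 mV

128.86 mV


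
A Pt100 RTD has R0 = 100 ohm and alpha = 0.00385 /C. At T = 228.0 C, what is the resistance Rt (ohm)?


The RTD equation: Rt = R0 * (1 + alpha * T).
Rt = 100 * (1 + 0.00385 * 228.0)
Rt = 100 * (1 + 0.8778)
Rt = 100 * 1.8778
Rt = 187.78 ohm

187.78 ohm


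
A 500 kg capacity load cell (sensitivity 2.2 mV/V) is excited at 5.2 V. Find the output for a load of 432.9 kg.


Vout = rated_output * Vex * (load / capacity).
Vout = 2.2 * 5.2 * (432.9 / 500)
Vout = 2.2 * 5.2 * 0.8658
Vout = 9.905 mV

9.905 mV


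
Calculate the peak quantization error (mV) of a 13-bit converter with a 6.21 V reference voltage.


The maximum quantization error is +/- LSB/2.
LSB = Vref / 2^n = 6.21 / 8192 = 0.00075806 V
Max error = LSB / 2 = 0.00075806 / 2 = 0.00037903 V
Max error = 0.379 mV

0.379 mV


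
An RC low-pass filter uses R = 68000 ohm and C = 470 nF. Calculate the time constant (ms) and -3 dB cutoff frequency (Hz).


Time constant: tau = R * C.
tau = 68000 * 4.70e-07 = 0.03196 s
tau = 31.96 ms
Cutoff frequency: fc = 1 / (2*pi*R*C).
fc = 1 / (2*pi*0.03196) = 4.98 Hz

tau = 31.96 ms, fc = 4.98 Hz


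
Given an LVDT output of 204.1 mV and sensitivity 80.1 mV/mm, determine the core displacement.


Displacement = Vout / sensitivity.
d = 204.1 / 80.1
d = 2.548 mm

2.548 mm


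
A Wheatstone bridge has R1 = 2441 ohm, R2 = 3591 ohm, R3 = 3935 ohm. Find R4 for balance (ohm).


At balance: R1*R4 = R2*R3, so R4 = R2*R3/R1.
R4 = 3591 * 3935 / 2441
R4 = 14130585 / 2441
R4 = 5788.85 ohm

5788.85 ohm


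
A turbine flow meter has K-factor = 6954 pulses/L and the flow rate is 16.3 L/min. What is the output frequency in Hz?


Frequency = K * Q / 60 (converting L/min to L/s).
f = 6954 * 16.3 / 60
f = 113350.2 / 60
f = 1889.17 Hz

1889.17 Hz


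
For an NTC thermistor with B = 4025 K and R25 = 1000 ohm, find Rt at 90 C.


NTC thermistor equation: Rt = R25 * exp(B * (1/T - 1/T25)).
T in Kelvin: 363.15 K, T25 = 298.15 K
1/T - 1/T25 = 1/363.15 - 1/298.15 = -0.00060033
B * (1/T - 1/T25) = 4025 * -0.00060033 = -2.4163
Rt = 1000 * exp(-2.4163) = 89.2 ohm

89.2 ohm


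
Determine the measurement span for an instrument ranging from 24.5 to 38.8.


Span = upper range - lower range.
Span = 38.8 - (24.5)
Span = 14.3

14.3


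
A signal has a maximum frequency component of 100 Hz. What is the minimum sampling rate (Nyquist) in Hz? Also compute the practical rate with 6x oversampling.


By Nyquist theorem, fs_min = 2 * fmax.
fs_min = 2 * 100 = 200 Hz
Practical rate = 6 * fs_min = 6 * 200 = 1200 Hz

fs_min = 200 Hz, fs_practical = 1200 Hz


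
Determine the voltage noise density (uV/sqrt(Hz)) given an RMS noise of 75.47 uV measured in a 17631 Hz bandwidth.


Noise spectral density = Vrms / sqrt(BW).
NSD = 75.47 / sqrt(17631)
NSD = 75.47 / 132.7818
NSD = 0.5684 uV/sqrt(Hz)

0.5684 uV/sqrt(Hz)


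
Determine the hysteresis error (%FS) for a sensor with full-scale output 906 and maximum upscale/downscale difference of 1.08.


Hysteresis = (max difference / full scale) * 100%.
H = (1.08 / 906) * 100
H = 0.119 %FS

0.119 %FS


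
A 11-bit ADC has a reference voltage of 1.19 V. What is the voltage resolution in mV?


The resolution (LSB) of an ADC is Vref / 2^n.
LSB = 1.19 / 2^11
LSB = 1.19 / 2048
LSB = 0.00058105 V = 0.58105469 mV

0.58105469 mV


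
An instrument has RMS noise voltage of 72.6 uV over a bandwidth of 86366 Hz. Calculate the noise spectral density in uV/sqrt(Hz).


Noise spectral density = Vrms / sqrt(BW).
NSD = 72.6 / sqrt(86366)
NSD = 72.6 / 293.8809
NSD = 0.247 uV/sqrt(Hz)

0.247 uV/sqrt(Hz)


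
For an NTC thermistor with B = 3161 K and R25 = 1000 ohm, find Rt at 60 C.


NTC thermistor equation: Rt = R25 * exp(B * (1/T - 1/T25)).
T in Kelvin: 333.15 K, T25 = 298.15 K
1/T - 1/T25 = 1/333.15 - 1/298.15 = -0.00035237
B * (1/T - 1/T25) = 3161 * -0.00035237 = -1.1138
Rt = 1000 * exp(-1.1138) = 328.3 ohm

328.3 ohm


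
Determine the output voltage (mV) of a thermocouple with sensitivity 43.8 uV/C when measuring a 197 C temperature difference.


The thermocouple output V = sensitivity * dT.
V = 43.8 uV/C * 197 C
V = 8628.6 uV
V = 8.629 mV

8.629 mV


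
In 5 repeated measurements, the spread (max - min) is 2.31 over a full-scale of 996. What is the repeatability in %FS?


Repeatability = (spread / full scale) * 100%.
R = (2.31 / 996) * 100
R = 0.232 %FS

0.232 %FS


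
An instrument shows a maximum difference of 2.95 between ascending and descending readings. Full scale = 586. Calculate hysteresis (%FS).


Hysteresis = (max difference / full scale) * 100%.
H = (2.95 / 586) * 100
H = 0.503 %FS

0.503 %FS


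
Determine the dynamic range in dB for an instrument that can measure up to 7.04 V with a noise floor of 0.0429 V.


Dynamic range = 20 * log10(Vmax / Vnoise).
DR = 20 * log10(7.04 / 0.0429)
DR = 20 * log10(164.1)
DR = 44.3 dB

44.3 dB


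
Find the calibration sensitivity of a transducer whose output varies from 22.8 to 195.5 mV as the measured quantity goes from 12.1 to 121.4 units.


Sensitivity = (y2 - y1) / (x2 - x1).
S = (195.5 - 22.8) / (121.4 - 12.1)
S = 172.7 / 109.3
S = 1.5801 mV/unit

1.5801 mV/unit


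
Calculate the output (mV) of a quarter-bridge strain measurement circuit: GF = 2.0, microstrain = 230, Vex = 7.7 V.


Quarter bridge output: Vout = (GF * epsilon * Vex) / 4.
Vout = (2.0 * 230e-6 * 7.7) / 4
Vout = 0.003542 / 4 V
Vout = 0.0008855 V = 0.8855 mV

0.8855 mV


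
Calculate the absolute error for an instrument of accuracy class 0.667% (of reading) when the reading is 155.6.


Absolute error = (accuracy% / 100) * reading.
Error = (0.667 / 100) * 155.6
Error = 0.00667 * 155.6
Error = 1.0379

1.0379


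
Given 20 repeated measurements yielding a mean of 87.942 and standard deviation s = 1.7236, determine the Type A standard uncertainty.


The standard uncertainty for Type A evaluation is u = s / sqrt(n).
u = 1.7236 / sqrt(20)
u = 1.7236 / 4.4721
u = 0.3854

0.3854


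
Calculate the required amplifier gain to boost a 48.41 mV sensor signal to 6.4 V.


Gain = Vout / Vin (converting to same units).
G = 6.4 V / 48.41 mV
G = 6400.0 mV / 48.41 mV
G = 132.2

132.2


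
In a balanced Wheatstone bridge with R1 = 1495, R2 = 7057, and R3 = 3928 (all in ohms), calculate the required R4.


At balance: R1*R4 = R2*R3, so R4 = R2*R3/R1.
R4 = 7057 * 3928 / 1495
R4 = 27719896 / 1495
R4 = 18541.74 ohm

18541.74 ohm


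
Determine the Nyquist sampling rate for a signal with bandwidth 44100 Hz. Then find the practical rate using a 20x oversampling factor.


By Nyquist theorem, fs_min = 2 * fmax.
fs_min = 2 * 44100 = 88200 Hz
Practical rate = 20 * fs_min = 20 * 88200 = 1764000 Hz

fs_min = 88200 Hz, fs_practical = 1764000 Hz


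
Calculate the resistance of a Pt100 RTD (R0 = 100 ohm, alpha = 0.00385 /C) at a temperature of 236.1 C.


The RTD equation: Rt = R0 * (1 + alpha * T).
Rt = 100 * (1 + 0.00385 * 236.1)
Rt = 100 * (1 + 0.908985)
Rt = 100 * 1.908985
Rt = 190.898 ohm

190.898 ohm


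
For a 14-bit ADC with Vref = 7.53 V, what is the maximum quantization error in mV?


The maximum quantization error is +/- LSB/2.
LSB = Vref / 2^n = 7.53 / 16384 = 0.00045959 V
Max error = LSB / 2 = 0.00045959 / 2 = 0.0002298 V
Max error = 0.2298 mV

0.2298 mV


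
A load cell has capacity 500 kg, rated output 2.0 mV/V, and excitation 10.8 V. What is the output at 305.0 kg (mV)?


Vout = rated_output * Vex * (load / capacity).
Vout = 2.0 * 10.8 * (305.0 / 500)
Vout = 2.0 * 10.8 * 0.61
Vout = 13.176 mV

13.176 mV


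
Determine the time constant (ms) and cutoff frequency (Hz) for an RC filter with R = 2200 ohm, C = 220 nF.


Time constant: tau = R * C.
tau = 2200 * 2.20e-07 = 0.000484 s
tau = 0.484 ms
Cutoff frequency: fc = 1 / (2*pi*R*C).
fc = 1 / (2*pi*0.000484) = 328.83 Hz

tau = 0.484 ms, fc = 328.83 Hz


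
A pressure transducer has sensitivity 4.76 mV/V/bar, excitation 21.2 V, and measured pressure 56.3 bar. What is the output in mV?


Output = sensitivity * Vex * P.
Vout = 4.76 * 21.2 * 56.3
Vout = 100.912 * 56.3
Vout = 5681.35 mV

5681.35 mV


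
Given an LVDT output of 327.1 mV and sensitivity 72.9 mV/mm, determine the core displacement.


Displacement = Vout / sensitivity.
d = 327.1 / 72.9
d = 4.487 mm

4.487 mm


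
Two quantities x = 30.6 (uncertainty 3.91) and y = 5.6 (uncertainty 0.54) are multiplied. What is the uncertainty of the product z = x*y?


For a product z = x*y, the relative uncertainty is:
uz/z = sqrt((ux/x)^2 + (uy/y)^2)
Relative uncertainties: ux/x = 3.91/30.6 = 0.127778
uy/y = 0.54/5.6 = 0.096429
z = 30.6 * 5.6 = 171.4
uz = 171.4 * sqrt(0.127778^2 + 0.096429^2) = 27.431

27.431


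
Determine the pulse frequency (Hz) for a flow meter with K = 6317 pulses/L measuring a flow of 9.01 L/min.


Frequency = K * Q / 60 (converting L/min to L/s).
f = 6317 * 9.01 / 60
f = 56916.17 / 60
f = 948.6 Hz

948.6 Hz


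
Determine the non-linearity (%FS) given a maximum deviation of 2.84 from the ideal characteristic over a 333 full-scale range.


Linearity error = (max deviation / full scale) * 100%.
Linearity = (2.84 / 333) * 100
Linearity = 0.853 %FS

0.853 %FS


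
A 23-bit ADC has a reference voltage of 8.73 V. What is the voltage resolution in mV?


The resolution (LSB) of an ADC is Vref / 2^n.
LSB = 8.73 / 2^23
LSB = 8.73 / 8388608
LSB = 1.04e-06 V = 0.0010407 mV

0.0010407 mV


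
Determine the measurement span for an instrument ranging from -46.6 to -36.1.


Span = upper range - lower range.
Span = -36.1 - (-46.6)
Span = 10.5

10.5


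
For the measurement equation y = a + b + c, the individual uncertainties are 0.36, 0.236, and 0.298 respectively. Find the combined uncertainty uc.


For a sum of independent quantities, uc = sqrt(u1^2 + u2^2 + u3^2).
uc = sqrt(0.36^2 + 0.236^2 + 0.298^2)
uc = sqrt(0.1296 + 0.055696 + 0.088804)
uc = 0.5235

0.5235


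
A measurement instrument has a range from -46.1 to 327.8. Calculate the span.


Span = upper range - lower range.
Span = 327.8 - (-46.1)
Span = 373.9

373.9


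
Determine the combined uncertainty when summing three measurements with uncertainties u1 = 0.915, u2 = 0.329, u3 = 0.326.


For a sum of independent quantities, uc = sqrt(u1^2 + u2^2 + u3^2).
uc = sqrt(0.915^2 + 0.329^2 + 0.326^2)
uc = sqrt(0.837225 + 0.108241 + 0.106276)
uc = 1.0255

1.0255


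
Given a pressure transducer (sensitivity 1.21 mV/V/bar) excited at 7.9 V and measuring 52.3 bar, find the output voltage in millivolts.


Output = sensitivity * Vex * P.
Vout = 1.21 * 7.9 * 52.3
Vout = 9.559 * 52.3
Vout = 499.94 mV

499.94 mV


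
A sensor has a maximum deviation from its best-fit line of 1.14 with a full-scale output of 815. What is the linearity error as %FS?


Linearity error = (max deviation / full scale) * 100%.
Linearity = (1.14 / 815) * 100
Linearity = 0.14 %FS

0.14 %FS


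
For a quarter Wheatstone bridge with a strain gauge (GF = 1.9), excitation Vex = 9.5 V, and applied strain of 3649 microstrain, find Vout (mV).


Quarter bridge output: Vout = (GF * epsilon * Vex) / 4.
Vout = (1.9 * 3649e-6 * 9.5) / 4
Vout = 0.06586445 / 4 V
Vout = 0.01646611 V = 16.4661 mV

16.4661 mV


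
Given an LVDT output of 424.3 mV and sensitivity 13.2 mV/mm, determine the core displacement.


Displacement = Vout / sensitivity.
d = 424.3 / 13.2
d = 32.144 mm

32.144 mm


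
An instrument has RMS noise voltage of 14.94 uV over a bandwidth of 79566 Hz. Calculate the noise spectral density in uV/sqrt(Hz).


Noise spectral density = Vrms / sqrt(BW).
NSD = 14.94 / sqrt(79566)
NSD = 14.94 / 282.0745
NSD = 0.053 uV/sqrt(Hz)

0.053 uV/sqrt(Hz)


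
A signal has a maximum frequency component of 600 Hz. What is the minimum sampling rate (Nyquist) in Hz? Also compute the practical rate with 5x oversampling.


By Nyquist theorem, fs_min = 2 * fmax.
fs_min = 2 * 600 = 1200 Hz
Practical rate = 5 * fs_min = 5 * 1200 = 6000 Hz

fs_min = 1200 Hz, fs_practical = 6000 Hz


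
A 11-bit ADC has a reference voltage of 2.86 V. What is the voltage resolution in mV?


The resolution (LSB) of an ADC is Vref / 2^n.
LSB = 2.86 / 2^11
LSB = 2.86 / 2048
LSB = 0.00139648 V = 1.39648438 mV

1.39648438 mV


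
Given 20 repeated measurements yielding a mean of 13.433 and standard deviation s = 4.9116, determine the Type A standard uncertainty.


The standard uncertainty for Type A evaluation is u = s / sqrt(n).
u = 4.9116 / sqrt(20)
u = 4.9116 / 4.4721
u = 1.0983

1.0983


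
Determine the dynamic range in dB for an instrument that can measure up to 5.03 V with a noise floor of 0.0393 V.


Dynamic range = 20 * log10(Vmax / Vnoise).
DR = 20 * log10(5.03 / 0.0393)
DR = 20 * log10(127.99)
DR = 42.14 dB

42.14 dB


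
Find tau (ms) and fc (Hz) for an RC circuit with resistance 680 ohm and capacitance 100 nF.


Time constant: tau = R * C.
tau = 680 * 1.00e-07 = 6.8e-05 s
tau = 0.068 ms
Cutoff frequency: fc = 1 / (2*pi*R*C).
fc = 1 / (2*pi*6.8e-05) = 2340.51 Hz

tau = 0.068 ms, fc = 2340.51 Hz


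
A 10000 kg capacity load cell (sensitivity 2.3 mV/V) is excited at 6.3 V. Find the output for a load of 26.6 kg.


Vout = rated_output * Vex * (load / capacity).
Vout = 2.3 * 6.3 * (26.6 / 10000)
Vout = 2.3 * 6.3 * 0.00266
Vout = 0.039 mV

0.039 mV


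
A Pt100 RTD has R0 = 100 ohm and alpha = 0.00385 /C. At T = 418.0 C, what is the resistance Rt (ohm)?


The RTD equation: Rt = R0 * (1 + alpha * T).
Rt = 100 * (1 + 0.00385 * 418.0)
Rt = 100 * (1 + 1.6093)
Rt = 100 * 2.6093
Rt = 260.93 ohm

260.93 ohm


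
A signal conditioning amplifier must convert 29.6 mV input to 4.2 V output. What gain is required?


Gain = Vout / Vin (converting to same units).
G = 4.2 V / 29.6 mV
G = 4200.0 mV / 29.6 mV
G = 141.89

141.89


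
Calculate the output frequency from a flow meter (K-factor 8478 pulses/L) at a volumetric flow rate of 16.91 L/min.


Frequency = K * Q / 60 (converting L/min to L/s).
f = 8478 * 16.91 / 60
f = 143362.98 / 60
f = 2389.38 Hz

2389.38 Hz


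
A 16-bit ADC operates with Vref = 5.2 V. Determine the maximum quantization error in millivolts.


The maximum quantization error is +/- LSB/2.
LSB = Vref / 2^n = 5.2 / 65536 = 7.935e-05 V
Max error = LSB / 2 = 7.935e-05 / 2 = 3.967e-05 V
Max error = 0.0397 mV

0.0397 mV


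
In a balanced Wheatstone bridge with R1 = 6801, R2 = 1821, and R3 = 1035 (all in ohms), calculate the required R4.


At balance: R1*R4 = R2*R3, so R4 = R2*R3/R1.
R4 = 1821 * 1035 / 6801
R4 = 1884735 / 6801
R4 = 277.13 ohm

277.13 ohm


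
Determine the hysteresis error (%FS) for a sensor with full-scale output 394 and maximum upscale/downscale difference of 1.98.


Hysteresis = (max difference / full scale) * 100%.
H = (1.98 / 394) * 100
H = 0.503 %FS

0.503 %FS


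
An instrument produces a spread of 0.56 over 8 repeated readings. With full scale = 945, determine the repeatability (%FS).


Repeatability = (spread / full scale) * 100%.
R = (0.56 / 945) * 100
R = 0.059 %FS

0.059 %FS


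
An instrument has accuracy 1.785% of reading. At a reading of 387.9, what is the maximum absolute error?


Absolute error = (accuracy% / 100) * reading.
Error = (1.785 / 100) * 387.9
Error = 0.01785 * 387.9
Error = 6.924

6.924


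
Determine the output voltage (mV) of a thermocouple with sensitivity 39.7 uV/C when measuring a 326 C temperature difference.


The thermocouple output V = sensitivity * dT.
V = 39.7 uV/C * 326 C
V = 12942.2 uV
V = 12.942 mV

12.942 mV


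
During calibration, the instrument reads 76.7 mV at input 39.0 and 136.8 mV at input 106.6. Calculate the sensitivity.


Sensitivity = (y2 - y1) / (x2 - x1).
S = (136.8 - 76.7) / (106.6 - 39.0)
S = 60.1 / 67.6
S = 0.8891 mV/unit

0.8891 mV/unit


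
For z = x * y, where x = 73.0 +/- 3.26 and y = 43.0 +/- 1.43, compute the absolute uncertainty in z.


For a product z = x*y, the relative uncertainty is:
uz/z = sqrt((ux/x)^2 + (uy/y)^2)
Relative uncertainties: ux/x = 3.26/73.0 = 0.044658
uy/y = 1.43/43.0 = 0.033256
z = 73.0 * 43.0 = 3139.0
uz = 3139.0 * sqrt(0.044658^2 + 0.033256^2) = 174.779

174.779


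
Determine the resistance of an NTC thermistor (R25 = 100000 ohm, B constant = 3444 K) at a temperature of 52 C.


NTC thermistor equation: Rt = R25 * exp(B * (1/T - 1/T25)).
T in Kelvin: 325.15 K, T25 = 298.15 K
1/T - 1/T25 = 1/325.15 - 1/298.15 = -0.00027851
B * (1/T - 1/T25) = 3444 * -0.00027851 = -0.9592
Rt = 100000 * exp(-0.9592) = 38320.0 ohm

38320.0 ohm


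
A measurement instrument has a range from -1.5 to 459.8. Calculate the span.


Span = upper range - lower range.
Span = 459.8 - (-1.5)
Span = 461.3

461.3
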